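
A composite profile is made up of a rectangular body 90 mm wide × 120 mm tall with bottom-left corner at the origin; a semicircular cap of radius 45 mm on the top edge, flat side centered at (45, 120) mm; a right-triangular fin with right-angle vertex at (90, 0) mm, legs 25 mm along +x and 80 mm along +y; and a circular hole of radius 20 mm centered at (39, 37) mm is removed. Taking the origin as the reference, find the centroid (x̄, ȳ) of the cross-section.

rectangular body: A = 90 × 120 = 10800.00, centroid at (45.00, 60.00).
semicircular top: A = ½π·45² = 3180.86, centroid at (45.00, 139.10).
triangular fin: A = ½·25·80 = 1000.00, centroid at (98.33, 26.67).
hole: A = −π·20² = -1256.64, centroid at (39.00, 37.00).
ΣA = 13724.23 mm², ΣAx̄ = 678463.30 mm³, ΣAȳ = 1070624.60 mm³.
x̄ = 678463.30/13724.23 = 49.44 mm; ȳ = 1070624.60/13724.23 = 78.01 mm.

x̄ = 49.44 mm, ȳ = 78.01 mm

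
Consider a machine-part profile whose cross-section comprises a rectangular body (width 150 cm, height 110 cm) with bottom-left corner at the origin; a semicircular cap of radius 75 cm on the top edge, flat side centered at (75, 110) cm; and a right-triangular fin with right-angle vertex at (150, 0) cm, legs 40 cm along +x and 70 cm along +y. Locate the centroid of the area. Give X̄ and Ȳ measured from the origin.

X̄ = 79.63 cm, Ȳ = 82.04 cm

Part | A | x̄ᵢ | ȳᵢ | A·x̄ᵢ | A·ȳᵢ
rectangular body | 16500.00 | 75.00 | 55.00 | 1237500.00 | 907500.00
semicircular top | 8835.73 | 75.00 | 141.83 | 662679.70 | 1253180.23
triangular fin | 1400.00 | 163.33 | 23.33 | 228666.67 | 32666.67
Σ | 26735.73 |  |  | 2128846.37 | 2193346.89
X̄ = 2128846.37 / 26735.73 = 79.63 cm
Ȳ = 2193346.89 / 26735.73 = 82.04 cm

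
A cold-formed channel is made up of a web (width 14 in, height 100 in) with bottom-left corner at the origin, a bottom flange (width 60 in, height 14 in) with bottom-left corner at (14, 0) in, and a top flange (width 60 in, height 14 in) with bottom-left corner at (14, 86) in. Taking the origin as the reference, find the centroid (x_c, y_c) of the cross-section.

web: A = 14 × 100 = 1400.00, centroid at (7.00, 50.00).
bottom flange: A = 60 × 14 = 840.00, centroid at (44.00, 7.00).
top flange: A = 60 × 14 = 840.00, centroid at (44.00, 93.00).
ΣA = 3080.00 in²
ΣAx_c = (1400.00)(7.00) + (840.00)(44.00) + (840.00)(44.00) = 83720.00 in³
ΣAy_c = (1400.00)(50.00) + (840.00)(7.00) + (840.00)(93.00) = 154000.00 in³
x_c = 83720.00 / 3080.00 = 27.18 in
y_c = 154000.00 / 3080.00 = 50.00 in

x_c = 27.18 in, y_c = 50.00 in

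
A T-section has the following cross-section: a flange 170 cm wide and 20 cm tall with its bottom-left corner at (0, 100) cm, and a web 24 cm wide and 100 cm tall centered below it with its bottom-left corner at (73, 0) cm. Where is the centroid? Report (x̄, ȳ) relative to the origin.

x̄ = 85.00 cm, ȳ = 85.17 cm

web: A = 24 × 100 = 2400.00, centroid at (85.00, 50.00).
flange: A = 170 × 20 = 3400.00, centroid at (85.00, 110.00).
ΣA = 5800.00 cm², ΣAx̄ = 493000.00 cm³, ΣAȳ = 494000.00 cm³.
x̄ = 493000.00/5800.00 = 85.00 cm; ȳ = 494000.00/5800.00 = 85.17 cm.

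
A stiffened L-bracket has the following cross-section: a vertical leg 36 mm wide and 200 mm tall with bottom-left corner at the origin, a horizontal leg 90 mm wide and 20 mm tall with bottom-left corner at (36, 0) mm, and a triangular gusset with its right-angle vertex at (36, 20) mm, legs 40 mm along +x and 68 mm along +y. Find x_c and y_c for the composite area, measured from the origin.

x_c = 33.06 mm, y_c = 76.84 mm

vertical leg: A = 36 × 200 = 7200.00, centroid at (18.00, 100.00).
horizontal leg: A = 90 × 20 = 1800.00, centroid at (81.00, 10.00).
gusset: A = ½·40·68 = 1360.00, centroid at (49.33, 42.67).
ΣA = 10360.00 mm², ΣAx_c = 342493.33 mm³, ΣAy_c = 796026.67 mm³.
x_c = 342493.33/10360.00 = 33.06 mm; y_c = 796026.67/10360.00 = 76.84 mm.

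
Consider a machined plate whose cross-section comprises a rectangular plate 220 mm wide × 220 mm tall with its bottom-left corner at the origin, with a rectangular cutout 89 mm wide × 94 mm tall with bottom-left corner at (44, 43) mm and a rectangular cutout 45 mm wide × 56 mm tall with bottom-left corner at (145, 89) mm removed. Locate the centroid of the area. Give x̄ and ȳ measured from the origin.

x̄ = 110.93 mm, ȳ = 113.99 mm

Part | A | x̄ᵢ | ȳᵢ | A·x̄ᵢ | A·ȳᵢ
plate | 48400.00 | 110.00 | 110.00 | 5324000.00 | 5324000.00
hole 1 | -8366.00 | 88.50 | 90.00 | -740391.00 | -752940.00
hole 2 | -2520.00 | 167.50 | 117.00 | -422100.00 | -294840.00
Σ | 37514.00 |  |  | 4161509.00 | 4276220.00
x̄ = 4161509.00 / 37514.00 = 110.93 mm
ȳ = 4276220.00 / 37514.00 = 113.99 mm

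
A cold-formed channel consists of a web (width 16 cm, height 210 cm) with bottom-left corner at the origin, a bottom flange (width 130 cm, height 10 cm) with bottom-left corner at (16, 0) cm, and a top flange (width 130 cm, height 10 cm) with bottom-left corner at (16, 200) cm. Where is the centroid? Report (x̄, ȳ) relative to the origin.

web: A = 16 × 210 = 3360.00, centroid at (8.00, 105.00).
bottom flange: A = 130 × 10 = 1300.00, centroid at (81.00, 5.00).
top flange: A = 130 × 10 = 1300.00, centroid at (81.00, 205.00).
ΣA = 5960.00 cm²
ΣAx̄ = (3360.00)(8.00) + (1300.00)(81.00) + (1300.00)(81.00) = 237480.00 cm³
ΣAȳ = (3360.00)(105.00) + (1300.00)(5.00) + (1300.00)(205.00) = 625800.00 cm³
x̄ = 237480.00 / 5960.00 = 39.85 cm
ȳ = 625800.00 / 5960.00 = 105.00 cm

x̄ = 39.85 cm, ȳ = 105.00 cm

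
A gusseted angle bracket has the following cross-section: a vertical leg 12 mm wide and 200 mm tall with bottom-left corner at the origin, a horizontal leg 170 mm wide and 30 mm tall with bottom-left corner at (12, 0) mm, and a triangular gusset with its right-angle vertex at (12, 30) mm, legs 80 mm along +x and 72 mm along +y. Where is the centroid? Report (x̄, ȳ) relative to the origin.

x̄ = 59.77 mm, ȳ = 45.47 mm

vertical leg: A = 12 × 200 = 2400.00, centroid at (6.00, 100.00).
horizontal leg: A = 170 × 30 = 5100.00, centroid at (97.00, 15.00).
gusset: A = ½·80·72 = 2880.00, centroid at (38.67, 54.00).
ΣA = 10380.00 mm², ΣAx̄ = 620460.00 mm³, ΣAȳ = 472020.00 mm³.
x̄ = 620460.00/10380.00 = 59.77 mm; ȳ = 472020.00/10380.00 = 45.47 mm.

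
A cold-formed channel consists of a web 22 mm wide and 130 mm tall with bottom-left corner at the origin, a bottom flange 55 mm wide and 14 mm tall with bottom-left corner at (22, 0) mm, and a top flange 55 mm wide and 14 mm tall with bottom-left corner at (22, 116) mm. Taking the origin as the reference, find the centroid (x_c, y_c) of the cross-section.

Part | A | x̄ᵢ | ȳᵢ | A·x̄ᵢ | A·ȳᵢ
web | 2860.00 | 11.00 | 65.00 | 31460.00 | 185900.00
bottom flange | 770.00 | 49.50 | 7.00 | 38115.00 | 5390.00
top flange | 770.00 | 49.50 | 123.00 | 38115.00 | 94710.00
Σ | 4400.00 |  |  | 107690.00 | 286000.00
x_c = 107690.00 / 4400.00 = 24.48 mm
y_c = 286000.00 / 4400.00 = 65.00 mm

x_c = 24.48 mm, y_c = 65.00 mm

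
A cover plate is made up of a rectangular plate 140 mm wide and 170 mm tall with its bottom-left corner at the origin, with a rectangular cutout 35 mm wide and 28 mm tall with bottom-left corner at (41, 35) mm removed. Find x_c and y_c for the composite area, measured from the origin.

x_c = 70.49 mm, y_c = 86.55 mm

plate: A = 140 × 170 = 23800.00, centroid at (70.00, 85.00).
hole: A = −(35 × 28) = -980.00, centroid at (58.50, 49.00).
ΣA = 22820.00 mm²
ΣAx_c = (23800.00)(70.00) + (-980.00)(58.50) = 1608670.00 mm³
ΣAy_c = (23800.00)(85.00) + (-980.00)(49.00) = 1974980.00 mm³
x_c = 1608670.00 / 22820.00 = 70.49 mm
y_c = 1974980.00 / 22820.00 = 86.55 mm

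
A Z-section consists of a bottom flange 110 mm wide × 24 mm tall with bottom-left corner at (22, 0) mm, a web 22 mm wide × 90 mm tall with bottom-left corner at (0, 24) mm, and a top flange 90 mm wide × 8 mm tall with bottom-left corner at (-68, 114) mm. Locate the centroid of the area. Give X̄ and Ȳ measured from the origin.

Part | A | x̄ᵢ | ȳᵢ | A·x̄ᵢ | A·ȳᵢ
bottom flange | 2640.00 | 77.00 | 12.00 | 203280.00 | 31680.00
web | 1980.00 | 11.00 | 69.00 | 21780.00 | 136620.00
top flange | 720.00 | -23.00 | 118.00 | -16560.00 | 84960.00
Σ | 5340.00 |  |  | 208500.00 | 253260.00
X̄ = 208500.00 / 5340.00 = 39.04 mm
Ȳ = 253260.00 / 5340.00 = 47.43 mm

X̄ = 39.04 mm, Ȳ = 47.43 mm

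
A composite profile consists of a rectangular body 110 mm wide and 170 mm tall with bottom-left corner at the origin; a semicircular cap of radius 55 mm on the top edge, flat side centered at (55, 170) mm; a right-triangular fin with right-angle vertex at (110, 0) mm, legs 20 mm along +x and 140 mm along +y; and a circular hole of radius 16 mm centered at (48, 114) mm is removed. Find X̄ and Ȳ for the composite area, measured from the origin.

X̄ = 58.82 mm, Ȳ = 103.21 mm

rectangular body: A = 110 × 170 = 18700.00, centroid at (55.00, 85.00).
semicircular top: A = ½π·55² = 4751.66, centroid at (55.00, 193.34).
triangular fin: A = ½·20·140 = 1400.00, centroid at (116.67, 46.67).
hole: A = −π·16² = -804.25, centroid at (48.00, 114.00).
ΣA = 24047.41 mm², ΣAX̄ = 1414570.68 mm³, ΣAȲ = 2481847.77 mm³.
X̄ = 1414570.68/24047.41 = 58.82 mm; Ȳ = 2481847.77/24047.41 = 103.21 mm.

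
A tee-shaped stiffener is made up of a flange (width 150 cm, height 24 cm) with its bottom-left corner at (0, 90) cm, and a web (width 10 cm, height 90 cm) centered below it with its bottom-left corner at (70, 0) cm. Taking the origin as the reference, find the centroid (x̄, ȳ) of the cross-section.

x̄ = 75.00 cm, ȳ = 90.60 cm

web: A = 10 × 90 = 900.00, centroid at (75.00, 45.00).
flange: A = 150 × 24 = 3600.00, centroid at (75.00, 102.00).
ΣA = 4500.00 cm², ΣAx̄ = 337500.00 cm³, ΣAȳ = 407700.00 cm³.
x̄ = 337500.00/4500.00 = 75.00 cm; ȳ = 407700.00/4500.00 = 90.60 cm.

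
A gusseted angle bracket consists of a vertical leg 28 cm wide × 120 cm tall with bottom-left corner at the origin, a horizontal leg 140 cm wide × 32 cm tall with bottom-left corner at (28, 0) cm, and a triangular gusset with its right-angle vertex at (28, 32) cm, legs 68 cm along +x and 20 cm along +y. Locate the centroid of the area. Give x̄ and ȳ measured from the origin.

x̄ = 61.10 cm, ȳ = 35.16 cm

Part | A | x̄ᵢ | ȳᵢ | A·x̄ᵢ | A·ȳᵢ
vertical leg | 3360.00 | 14.00 | 60.00 | 47040.00 | 201600.00
horizontal leg | 4480.00 | 98.00 | 16.00 | 439040.00 | 71680.00
gusset | 680.00 | 50.67 | 38.67 | 34453.33 | 26293.33
Σ | 8520.00 |  |  | 520533.33 | 299573.33
x̄ = 520533.33 / 8520.00 = 61.10 cm
ȳ = 299573.33 / 8520.00 = 35.16 cm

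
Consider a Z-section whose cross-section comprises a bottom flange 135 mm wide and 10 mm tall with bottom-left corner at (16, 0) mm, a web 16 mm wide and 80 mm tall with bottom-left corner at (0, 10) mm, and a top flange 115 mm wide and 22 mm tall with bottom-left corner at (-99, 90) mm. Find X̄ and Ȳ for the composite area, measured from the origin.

X̄ = 3.48 mm, Ȳ = 63.23 mm

bottom flange: A = 135 × 10 = 1350.00, centroid at (83.50, 5.00).
web: A = 16 × 80 = 1280.00, centroid at (8.00, 50.00).
top flange: A = 115 × 22 = 2530.00, centroid at (-41.50, 101.00).
ΣA = 5160.00 mm²
ΣAX̄ = (1350.00)(83.50) + (1280.00)(8.00) + (2530.00)(-41.50) = 17970.00 mm³
ΣAȲ = (1350.00)(5.00) + (1280.00)(50.00) + (2530.00)(101.00) = 326280.00 mm³
X̄ = 17970.00 / 5160.00 = 3.48 mm
Ȳ = 326280.00 / 5160.00 = 63.23 mm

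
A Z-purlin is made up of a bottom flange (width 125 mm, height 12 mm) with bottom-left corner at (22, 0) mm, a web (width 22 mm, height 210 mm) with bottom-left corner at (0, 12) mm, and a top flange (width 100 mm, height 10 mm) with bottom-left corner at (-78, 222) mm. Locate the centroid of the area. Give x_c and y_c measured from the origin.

x_c = 21.01 mm, y_c = 109.06 mm

bottom flange: A = 125 × 12 = 1500.00, centroid at (84.50, 6.00).
web: A = 22 × 210 = 4620.00, centroid at (11.00, 117.00).
top flange: A = 100 × 10 = 1000.00, centroid at (-28.00, 227.00).
ΣA = 7120.00 mm²
ΣAx_c = (1500.00)(84.50) + (4620.00)(11.00) + (1000.00)(-28.00) = 149570.00 mm³
ΣAy_c = (1500.00)(6.00) + (4620.00)(117.00) + (1000.00)(227.00) = 776540.00 mm³
x_c = 149570.00 / 7120.00 = 21.01 mm
y_c = 776540.00 / 7120.00 = 109.06 mm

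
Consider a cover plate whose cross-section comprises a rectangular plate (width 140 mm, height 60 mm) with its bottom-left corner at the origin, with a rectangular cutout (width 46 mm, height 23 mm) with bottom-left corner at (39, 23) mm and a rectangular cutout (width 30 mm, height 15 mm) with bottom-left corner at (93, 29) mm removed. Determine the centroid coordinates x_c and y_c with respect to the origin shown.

x_c = 68.75 mm, y_c = 28.88 mm

plate: A = 140 × 60 = 8400.00, centroid at (70.00, 30.00).
hole 1: A = −(46 × 23) = -1058.00, centroid at (62.00, 34.50).
hole 2: A = −(30 × 15) = -450.00, centroid at (108.00, 36.50).
ΣA = 6892.00 mm², ΣAx_c = 473804.00 mm³, ΣAy_c = 199074.00 mm³.
x_c = 473804.00/6892.00 = 68.75 mm; y_c = 199074.00/6892.00 = 28.88 mm.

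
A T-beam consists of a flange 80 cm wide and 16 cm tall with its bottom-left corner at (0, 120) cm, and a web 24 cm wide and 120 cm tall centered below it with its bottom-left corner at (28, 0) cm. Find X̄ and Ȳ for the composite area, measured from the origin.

Part | A | x̄ᵢ | ȳᵢ | A·x̄ᵢ | A·ȳᵢ
web | 2880.00 | 40.00 | 60.00 | 115200.00 | 172800.00
flange | 1280.00 | 40.00 | 128.00 | 51200.00 | 163840.00
Σ | 4160.00 |  |  | 166400.00 | 336640.00
X̄ = 166400.00 / 4160.00 = 40.00 cm
Ȳ = 336640.00 / 4160.00 = 80.92 cm

X̄ = 40.00 cm, Ȳ = 80.92 cm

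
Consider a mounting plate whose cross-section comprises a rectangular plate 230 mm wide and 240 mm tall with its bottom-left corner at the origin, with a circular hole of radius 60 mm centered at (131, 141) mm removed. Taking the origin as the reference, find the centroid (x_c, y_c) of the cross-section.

plate: A = 230 × 240 = 55200.00, centroid at (115.00, 120.00).
hole: A = −π·60² = -11309.73, centroid at (131.00, 141.00).
ΣA = 43890.27 mm²
ΣAx_c = (55200.00)(115.00) + (-11309.73)(131.00) = 4866424.90 mm³
ΣAy_c = (55200.00)(120.00) + (-11309.73)(141.00) = 5029327.57 mm³
x_c = 4866424.90 / 43890.27 = 110.88 mm
y_c = 5029327.57 / 43890.27 = 114.59 mm

x_c = 110.88 mm, y_c = 114.59 mm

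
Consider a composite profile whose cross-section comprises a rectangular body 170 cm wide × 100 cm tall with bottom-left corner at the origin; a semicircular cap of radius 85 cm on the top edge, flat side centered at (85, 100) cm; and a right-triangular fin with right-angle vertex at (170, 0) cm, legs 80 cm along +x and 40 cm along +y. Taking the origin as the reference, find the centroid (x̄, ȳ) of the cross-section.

Part | A | x̄ᵢ | ȳᵢ | A·x̄ᵢ | A·ȳᵢ
rectangular body | 17000.00 | 85.00 | 50.00 | 1445000.00 | 850000.00
semicircular top | 11349.00 | 85.00 | 136.08 | 964665.29 | 1544317.01
triangular fin | 1600.00 | 196.67 | 13.33 | 314666.67 | 21333.33
Σ | 29949.00 |  |  | 2724331.96 | 2415650.35
x̄ = 2724331.96 / 29949.00 = 90.97 cm
ȳ = 2415650.35 / 29949.00 = 80.66 cm

x̄ = 90.97 cm, ȳ = 80.66 cm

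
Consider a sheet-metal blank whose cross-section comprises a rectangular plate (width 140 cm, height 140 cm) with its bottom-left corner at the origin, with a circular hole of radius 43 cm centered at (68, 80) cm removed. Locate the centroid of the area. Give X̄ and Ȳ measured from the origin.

plate: A = 140 × 140 = 19600.00, centroid at (70.00, 70.00).
hole: A = −π·43² = -5808.80, centroid at (68.00, 80.00).
ΣA = 13791.20 cm², ΣAX̄ = 977001.27 cm³, ΣAȲ = 907295.61 cm³.
X̄ = 977001.27/13791.20 = 70.84 cm; Ȳ = 907295.61/13791.20 = 65.79 cm.

X̄ = 70.84 cm, Ȳ = 65.79 cm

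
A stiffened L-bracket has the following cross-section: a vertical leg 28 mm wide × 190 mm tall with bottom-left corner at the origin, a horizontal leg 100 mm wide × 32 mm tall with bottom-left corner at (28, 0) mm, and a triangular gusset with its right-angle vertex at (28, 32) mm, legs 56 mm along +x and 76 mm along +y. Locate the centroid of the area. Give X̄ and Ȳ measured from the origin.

X̄ = 39.76 mm, Ȳ = 63.73 mm

vertical leg: A = 28 × 190 = 5320.00, centroid at (14.00, 95.00).
horizontal leg: A = 100 × 32 = 3200.00, centroid at (78.00, 16.00).
gusset: A = ½·56·76 = 2128.00, centroid at (46.67, 57.33).
ΣA = 10648.00 mm², ΣAX̄ = 423386.67 mm³, ΣAȲ = 678605.33 mm³.
X̄ = 423386.67/10648.00 = 39.76 mm; Ȳ = 678605.33/10648.00 = 63.73 mm.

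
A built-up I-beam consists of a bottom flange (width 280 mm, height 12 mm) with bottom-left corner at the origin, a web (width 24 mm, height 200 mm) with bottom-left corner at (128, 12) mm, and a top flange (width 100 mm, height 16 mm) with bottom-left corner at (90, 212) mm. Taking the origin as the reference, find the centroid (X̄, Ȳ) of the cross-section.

bottom flange: A = 280 × 12 = 3360.00, centroid at (140.00, 6.00).
web: A = 24 × 200 = 4800.00, centroid at (140.00, 112.00).
top flange: A = 100 × 16 = 1600.00, centroid at (140.00, 220.00).
ΣA = 9760.00 mm², ΣAX̄ = 1366400.00 mm³, ΣAȲ = 909760.00 mm³.
X̄ = 1366400.00/9760.00 = 140.00 mm; Ȳ = 909760.00/9760.00 = 93.21 mm.

X̄ = 140.00 mm, Ȳ = 93.21 mm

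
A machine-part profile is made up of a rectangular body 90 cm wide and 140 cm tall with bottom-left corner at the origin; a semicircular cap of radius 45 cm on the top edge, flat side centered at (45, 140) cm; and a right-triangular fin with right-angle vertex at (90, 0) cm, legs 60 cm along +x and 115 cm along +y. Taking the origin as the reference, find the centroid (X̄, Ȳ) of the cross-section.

rectangular body: A = 90 × 140 = 12600.00, centroid at (45.00, 70.00).
semicircular top: A = ½π·45² = 3180.86, centroid at (45.00, 159.10).
triangular fin: A = ½·60·115 = 3450.00, centroid at (110.00, 38.33).
ΣA = 19230.86 cm², ΣAX̄ = 1089638.82 cm³, ΣAȲ = 1520320.76 cm³.
X̄ = 1089638.82/19230.86 = 56.66 cm; Ȳ = 1520320.76/19230.86 = 79.06 cm.

X̄ = 56.66 cm, Ȳ = 79.06 cm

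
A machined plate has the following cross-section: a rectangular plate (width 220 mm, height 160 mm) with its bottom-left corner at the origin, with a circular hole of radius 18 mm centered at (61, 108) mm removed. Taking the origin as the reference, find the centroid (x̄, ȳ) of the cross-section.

x̄ = 111.46 mm, ȳ = 79.17 mm

Part | A | x̄ᵢ | ȳᵢ | A·x̄ᵢ | A·ȳᵢ
plate | 35200.00 | 110.00 | 80.00 | 3872000.00 | 2816000.00
hole | -1017.88 | 61.00 | 108.00 | -62090.44 | -109930.61
Σ | 34182.12 |  |  | 3809909.56 | 2706069.39
x̄ = 3809909.56 / 34182.12 = 111.46 mm
ȳ = 2706069.39 / 34182.12 = 79.17 mm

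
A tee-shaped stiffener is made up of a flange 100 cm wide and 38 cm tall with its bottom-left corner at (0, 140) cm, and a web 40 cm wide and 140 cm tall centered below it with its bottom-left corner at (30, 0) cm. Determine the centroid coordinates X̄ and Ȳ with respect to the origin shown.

X̄ = 50.00 cm, Ȳ = 105.98 cm

web: A = 40 × 140 = 5600.00, centroid at (50.00, 70.00).
flange: A = 100 × 38 = 3800.00, centroid at (50.00, 159.00).
ΣA = 9400.00 cm²
ΣAX̄ = (5600.00)(50.00) + (3800.00)(50.00) = 470000.00 cm³
ΣAȲ = (5600.00)(70.00) + (3800.00)(159.00) = 996200.00 cm³
X̄ = 470000.00 / 9400.00 = 50.00 cm
Ȳ = 996200.00 / 9400.00 = 105.98 cm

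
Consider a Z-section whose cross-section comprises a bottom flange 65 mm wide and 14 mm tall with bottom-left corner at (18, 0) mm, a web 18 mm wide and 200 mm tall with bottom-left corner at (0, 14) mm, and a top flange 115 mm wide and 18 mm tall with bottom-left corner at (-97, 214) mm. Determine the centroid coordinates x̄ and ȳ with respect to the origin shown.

Part | A | x̄ᵢ | ȳᵢ | A·x̄ᵢ | A·ȳᵢ
bottom flange | 910.00 | 50.50 | 7.00 | 45955.00 | 6370.00
web | 3600.00 | 9.00 | 114.00 | 32400.00 | 410400.00
top flange | 2070.00 | -39.50 | 223.00 | -81765.00 | 461610.00
Σ | 6580.00 |  |  | -3410.00 | 878380.00
x̄ = -3410.00 / 6580.00 = -0.52 mm
ȳ = 878380.00 / 6580.00 = 133.49 mm

x̄ = -0.52 mm, ȳ = 133.49 mm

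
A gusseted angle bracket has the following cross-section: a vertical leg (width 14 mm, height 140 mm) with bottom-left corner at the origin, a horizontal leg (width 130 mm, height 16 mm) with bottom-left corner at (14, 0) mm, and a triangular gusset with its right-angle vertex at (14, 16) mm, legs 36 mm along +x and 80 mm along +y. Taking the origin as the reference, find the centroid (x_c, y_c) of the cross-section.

vertical leg: A = 14 × 140 = 1960.00, centroid at (7.00, 70.00).
horizontal leg: A = 130 × 16 = 2080.00, centroid at (79.00, 8.00).
gusset: A = ½·36·80 = 1440.00, centroid at (26.00, 42.67).
ΣA = 5480.00 mm²
ΣAx_c = (1960.00)(7.00) + (2080.00)(79.00) + (1440.00)(26.00) = 215480.00 mm³
ΣAy_c = (1960.00)(70.00) + (2080.00)(8.00) + (1440.00)(42.67) = 215280.00 mm³
x_c = 215480.00 / 5480.00 = 39.32 mm
y_c = 215280.00 / 5480.00 = 39.28 mm

x_c = 39.32 mm, y_c = 39.28 mm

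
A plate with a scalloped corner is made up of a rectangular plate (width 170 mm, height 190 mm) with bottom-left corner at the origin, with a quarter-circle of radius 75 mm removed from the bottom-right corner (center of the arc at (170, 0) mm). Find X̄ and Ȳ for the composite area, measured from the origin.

Part | A | x̄ᵢ | ȳᵢ | A·x̄ᵢ | A·ȳᵢ
plate | 32300.00 | 85.00 | 95.00 | 2745500.00 | 3068500.00
removed quarter-circle | -4417.86 | 138.17 | 31.83 | -610411.99 | -140625.00
Σ | 27882.14 |  |  | 2135088.01 | 2927875.00
X̄ = 2135088.01 / 27882.14 = 76.58 mm
Ȳ = 2927875.00 / 27882.14 = 105.01 mm

X̄ = 76.58 mm, Ȳ = 105.01 mm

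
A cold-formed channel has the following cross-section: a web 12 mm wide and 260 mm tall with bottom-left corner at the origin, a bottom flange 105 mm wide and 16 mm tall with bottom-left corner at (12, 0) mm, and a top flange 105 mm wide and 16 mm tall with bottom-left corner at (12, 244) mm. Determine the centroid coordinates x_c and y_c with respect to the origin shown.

web: A = 12 × 260 = 3120.00, centroid at (6.00, 130.00).
bottom flange: A = 105 × 16 = 1680.00, centroid at (64.50, 8.00).
top flange: A = 105 × 16 = 1680.00, centroid at (64.50, 252.00).
ΣA = 6480.00 mm²
ΣAx_c = (3120.00)(6.00) + (1680.00)(64.50) + (1680.00)(64.50) = 235440.00 mm³
ΣAy_c = (3120.00)(130.00) + (1680.00)(8.00) + (1680.00)(252.00) = 842400.00 mm³
x_c = 235440.00 / 6480.00 = 36.33 mm
y_c = 842400.00 / 6480.00 = 130.00 mm

x_c = 36.33 mm, y_c = 130.00 mm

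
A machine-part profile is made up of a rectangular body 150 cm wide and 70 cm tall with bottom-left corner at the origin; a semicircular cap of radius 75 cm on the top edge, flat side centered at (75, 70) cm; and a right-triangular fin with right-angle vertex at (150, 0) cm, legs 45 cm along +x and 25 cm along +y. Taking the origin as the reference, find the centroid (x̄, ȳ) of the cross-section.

rectangular body: A = 150 × 70 = 10500.00, centroid at (75.00, 35.00).
semicircular top: A = ½π·75² = 8835.73, centroid at (75.00, 101.83).
triangular fin: A = ½·45·25 = 562.50, centroid at (165.00, 8.33).
ΣA = 19898.23 cm², ΣAx̄ = 1542992.20 cm³, ΣAȳ = 1271938.55 cm³.
x̄ = 1542992.20/19898.23 = 77.54 cm; ȳ = 1271938.55/19898.23 = 63.92 cm.

x̄ = 77.54 cm, ȳ = 63.92 cm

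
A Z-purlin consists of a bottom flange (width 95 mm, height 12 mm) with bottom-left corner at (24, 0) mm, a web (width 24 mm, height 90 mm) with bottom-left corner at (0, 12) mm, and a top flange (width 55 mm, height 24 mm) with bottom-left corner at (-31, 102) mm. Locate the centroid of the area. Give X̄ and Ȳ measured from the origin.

X̄ = 22.25 mm, Ȳ = 60.70 mm

bottom flange: A = 95 × 12 = 1140.00, centroid at (71.50, 6.00).
web: A = 24 × 90 = 2160.00, centroid at (12.00, 57.00).
top flange: A = 55 × 24 = 1320.00, centroid at (-3.50, 114.00).
ΣA = 4620.00 mm²
ΣAX̄ = (1140.00)(71.50) + (2160.00)(12.00) + (1320.00)(-3.50) = 102810.00 mm³
ΣAȲ = (1140.00)(6.00) + (2160.00)(57.00) + (1320.00)(114.00) = 280440.00 mm³
X̄ = 102810.00 / 4620.00 = 22.25 mm
Ȳ = 280440.00 / 4620.00 = 60.70 mm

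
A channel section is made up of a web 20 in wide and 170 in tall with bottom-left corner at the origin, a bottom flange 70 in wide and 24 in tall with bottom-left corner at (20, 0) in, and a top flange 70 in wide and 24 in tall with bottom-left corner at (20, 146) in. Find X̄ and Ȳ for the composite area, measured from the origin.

X̄ = 32.37 in, Ȳ = 85.00 in

Part | A | x̄ᵢ | ȳᵢ | A·x̄ᵢ | A·ȳᵢ
web | 3400.00 | 10.00 | 85.00 | 34000.00 | 289000.00
bottom flange | 1680.00 | 55.00 | 12.00 | 92400.00 | 20160.00
top flange | 1680.00 | 55.00 | 158.00 | 92400.00 | 265440.00
Σ | 6760.00 |  |  | 218800.00 | 574600.00
X̄ = 218800.00 / 6760.00 = 32.37 in
Ȳ = 574600.00 / 6760.00 = 85.00 in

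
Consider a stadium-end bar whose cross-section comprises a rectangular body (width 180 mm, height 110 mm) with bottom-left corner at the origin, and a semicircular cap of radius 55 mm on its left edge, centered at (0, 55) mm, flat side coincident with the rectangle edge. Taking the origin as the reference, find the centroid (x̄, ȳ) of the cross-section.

x̄ = 68.06 mm, ȳ = 55.00 mm

rectangular body: A = 180 × 110 = 19800.00, centroid at (90.00, 55.00).
semicircular end: A = ½π·55² = 4751.66, centroid at (-23.34, 55.00).
ΣA = 24551.66 mm²
ΣAx̄ = (19800.00)(90.00) + (4751.66)(-23.34) = 1671083.33 mm³
ΣAȳ = (19800.00)(55.00) + (4751.66)(55.00) = 1350341.24 mm³
x̄ = 1671083.33 / 24551.66 = 68.06 mm
ȳ = 1350341.24 / 24551.66 = 55.00 mm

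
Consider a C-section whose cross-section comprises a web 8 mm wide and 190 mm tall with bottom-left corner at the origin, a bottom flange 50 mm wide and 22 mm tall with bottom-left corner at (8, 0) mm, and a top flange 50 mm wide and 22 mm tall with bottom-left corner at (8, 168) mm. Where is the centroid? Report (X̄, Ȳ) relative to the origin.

Part | A | x̄ᵢ | ȳᵢ | A·x̄ᵢ | A·ȳᵢ
web | 1520.00 | 4.00 | 95.00 | 6080.00 | 144400.00
bottom flange | 1100.00 | 33.00 | 11.00 | 36300.00 | 12100.00
top flange | 1100.00 | 33.00 | 179.00 | 36300.00 | 196900.00
Σ | 3720.00 |  |  | 78680.00 | 353400.00
X̄ = 78680.00 / 3720.00 = 21.15 mm
Ȳ = 353400.00 / 3720.00 = 95.00 mm

X̄ = 21.15 mm, Ȳ = 95.00 mm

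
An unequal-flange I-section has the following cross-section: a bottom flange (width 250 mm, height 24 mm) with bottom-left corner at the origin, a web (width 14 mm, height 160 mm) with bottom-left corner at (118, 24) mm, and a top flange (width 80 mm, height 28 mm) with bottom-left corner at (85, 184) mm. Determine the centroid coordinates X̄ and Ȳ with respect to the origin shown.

X̄ = 125.00 mm, Ȳ = 71.42 mm

bottom flange: A = 250 × 24 = 6000.00, centroid at (125.00, 12.00).
web: A = 14 × 160 = 2240.00, centroid at (125.00, 104.00).
top flange: A = 80 × 28 = 2240.00, centroid at (125.00, 198.00).
ΣA = 10480.00 mm²
ΣAX̄ = (6000.00)(125.00) + (2240.00)(125.00) + (2240.00)(125.00) = 1310000.00 mm³
ΣAȲ = (6000.00)(12.00) + (2240.00)(104.00) + (2240.00)(198.00) = 748480.00 mm³
X̄ = 1310000.00 / 10480.00 = 125.00 mm
Ȳ = 748480.00 / 10480.00 = 71.42 mm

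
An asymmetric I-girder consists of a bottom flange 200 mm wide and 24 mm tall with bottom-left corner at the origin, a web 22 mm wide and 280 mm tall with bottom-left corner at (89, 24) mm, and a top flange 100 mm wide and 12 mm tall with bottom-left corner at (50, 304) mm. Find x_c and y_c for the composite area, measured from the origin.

x_c = 100.00 mm, y_c = 118.41 mm

Part | A | x̄ᵢ | ȳᵢ | A·x̄ᵢ | A·ȳᵢ
bottom flange | 4800.00 | 100.00 | 12.00 | 480000.00 | 57600.00
web | 6160.00 | 100.00 | 164.00 | 616000.00 | 1010240.00
top flange | 1200.00 | 100.00 | 310.00 | 120000.00 | 372000.00
Σ | 12160.00 |  |  | 1216000.00 | 1439840.00
x_c = 1216000.00 / 12160.00 = 100.00 mm
y_c = 1439840.00 / 12160.00 = 118.41 mm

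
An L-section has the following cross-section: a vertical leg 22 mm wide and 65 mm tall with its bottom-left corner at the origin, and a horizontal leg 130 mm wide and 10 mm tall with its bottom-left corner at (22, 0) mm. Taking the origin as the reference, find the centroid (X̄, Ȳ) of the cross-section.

vertical leg: A = 22 × 65 = 1430.00, centroid at (11.00, 32.50).
horizontal leg: A = 130 × 10 = 1300.00, centroid at (87.00, 5.00).
ΣA = 2730.00 mm², ΣAX̄ = 128830.00 mm³, ΣAȲ = 52975.00 mm³.
X̄ = 128830.00/2730.00 = 47.19 mm; Ȳ = 52975.00/2730.00 = 19.40 mm.

X̄ = 47.19 mm, Ȳ = 19.40 mm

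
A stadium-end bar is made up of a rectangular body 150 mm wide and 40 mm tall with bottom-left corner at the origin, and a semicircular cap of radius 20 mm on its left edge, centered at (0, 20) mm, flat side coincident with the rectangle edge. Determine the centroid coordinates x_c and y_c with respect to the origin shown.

Part | A | x̄ᵢ | ȳᵢ | A·x̄ᵢ | A·ȳᵢ
rectangular body | 6000.00 | 75.00 | 20.00 | 450000.00 | 120000.00
semicircular end | 628.32 | -8.49 | 20.00 | -5333.33 | 12566.37
Σ | 6628.32 |  |  | 444666.67 | 132566.37
x_c = 444666.67 / 6628.32 = 67.09 mm
y_c = 132566.37 / 6628.32 = 20.00 mm

x_c = 67.09 mm, y_c = 20.00 mm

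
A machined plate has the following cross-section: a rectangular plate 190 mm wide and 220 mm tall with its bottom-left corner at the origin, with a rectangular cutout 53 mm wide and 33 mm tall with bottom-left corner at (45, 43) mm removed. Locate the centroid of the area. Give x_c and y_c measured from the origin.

plate: A = 190 × 220 = 41800.00, centroid at (95.00, 110.00).
hole: A = −(53 × 33) = -1749.00, centroid at (71.50, 59.50).
ΣA = 40051.00 mm², ΣAx_c = 3845946.50 mm³, ΣAy_c = 4493934.50 mm³.
x_c = 3845946.50/40051.00 = 96.03 mm; y_c = 4493934.50/40051.00 = 112.21 mm.

x_c = 96.03 mm, y_c = 112.21 mm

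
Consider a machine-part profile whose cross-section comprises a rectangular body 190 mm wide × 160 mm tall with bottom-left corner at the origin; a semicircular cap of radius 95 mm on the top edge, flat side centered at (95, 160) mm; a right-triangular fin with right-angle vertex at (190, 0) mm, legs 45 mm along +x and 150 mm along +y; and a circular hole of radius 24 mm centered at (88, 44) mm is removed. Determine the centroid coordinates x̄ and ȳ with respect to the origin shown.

Part | A | x̄ᵢ | ȳᵢ | A·x̄ᵢ | A·ȳᵢ
rectangular body | 30400.00 | 95.00 | 80.00 | 2888000.00 | 2432000.00
semicircular top | 14176.44 | 95.00 | 200.32 | 1346761.50 | 2839813.23
triangular fin | 3375.00 | 205.00 | 50.00 | 691875.00 | 168750.00
hole | -1809.56 | 88.00 | 44.00 | -159241.05 | -79620.52
Σ | 46141.88 |  |  | 4767395.45 | 5360942.71
x̄ = 4767395.45 / 46141.88 = 103.32 mm
ȳ = 5360942.71 / 46141.88 = 116.18 mm

x̄ = 103.32 mm, ȳ = 116.18 mm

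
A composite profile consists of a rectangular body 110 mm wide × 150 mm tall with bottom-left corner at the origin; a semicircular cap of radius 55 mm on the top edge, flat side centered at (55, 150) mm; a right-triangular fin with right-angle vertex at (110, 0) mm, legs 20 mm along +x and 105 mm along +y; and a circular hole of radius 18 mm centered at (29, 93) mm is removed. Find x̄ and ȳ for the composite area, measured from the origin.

x̄ = 59.29 mm, ȳ = 94.12 mm

Part | A | x̄ᵢ | ȳᵢ | A·x̄ᵢ | A·ȳᵢ
rectangular body | 16500.00 | 55.00 | 75.00 | 907500.00 | 1237500.00
semicircular top | 4751.66 | 55.00 | 173.34 | 261341.24 | 823665.50
triangular fin | 1050.00 | 116.67 | 35.00 | 122500.00 | 36750.00
hole | -1017.88 | 29.00 | 93.00 | -29518.40 | -94662.47
Σ | 21283.78 |  |  | 1261822.83 | 2003253.03
x̄ = 1261822.83 / 21283.78 = 59.29 mm
ȳ = 2003253.03 / 21283.78 = 94.12 mm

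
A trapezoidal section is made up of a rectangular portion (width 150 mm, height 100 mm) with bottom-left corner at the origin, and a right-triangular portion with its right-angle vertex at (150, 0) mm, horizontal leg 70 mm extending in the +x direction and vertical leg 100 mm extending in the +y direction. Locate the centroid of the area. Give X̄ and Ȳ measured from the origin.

Part | A | x̄ᵢ | ȳᵢ | A·x̄ᵢ | A·ȳᵢ
rectangular portion | 15000.00 | 75.00 | 50.00 | 1125000.00 | 750000.00
triangular portion | 3500.00 | 173.33 | 33.33 | 606666.67 | 116666.67
Σ | 18500.00 |  |  | 1731666.67 | 866666.67
X̄ = 1731666.67 / 18500.00 = 93.60 mm
Ȳ = 866666.67 / 18500.00 = 46.85 mm

X̄ = 93.60 mm, Ȳ = 46.85 mm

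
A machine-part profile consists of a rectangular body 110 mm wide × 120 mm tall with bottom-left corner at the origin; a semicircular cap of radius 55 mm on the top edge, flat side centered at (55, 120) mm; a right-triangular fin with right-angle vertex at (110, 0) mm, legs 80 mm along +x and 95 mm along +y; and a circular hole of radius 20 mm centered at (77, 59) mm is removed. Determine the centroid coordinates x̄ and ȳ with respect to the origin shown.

x̄ = 68.79 mm, ȳ = 74.13 mm

Part | A | x̄ᵢ | ȳᵢ | A·x̄ᵢ | A·ȳᵢ
rectangular body | 13200.00 | 55.00 | 60.00 | 726000.00 | 792000.00
semicircular top | 4751.66 | 55.00 | 143.34 | 261341.24 | 681115.73
triangular fin | 3800.00 | 136.67 | 31.67 | 519333.33 | 120333.33
hole | -1256.64 | 77.00 | 59.00 | -96761.05 | -74141.59
Σ | 20495.02 |  |  | 1409913.52 | 1519307.48
x̄ = 1409913.52 / 20495.02 = 68.79 mm
ȳ = 1519307.48 / 20495.02 = 74.13 mm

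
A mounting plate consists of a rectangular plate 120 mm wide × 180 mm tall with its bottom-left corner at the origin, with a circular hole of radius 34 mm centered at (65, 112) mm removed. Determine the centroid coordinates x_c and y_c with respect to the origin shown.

Part | A | x̄ᵢ | ȳᵢ | A·x̄ᵢ | A·ȳᵢ
plate | 21600.00 | 60.00 | 90.00 | 1296000.00 | 1944000.00
hole | -3631.68 | 65.00 | 112.00 | -236059.27 | -406748.28
Σ | 17968.32 |  |  | 1059940.73 | 1537251.72
x_c = 1059940.73 / 17968.32 = 58.99 mm
y_c = 1537251.72 / 17968.32 = 85.55 mm

x_c = 58.99 mm, y_c = 85.55 mm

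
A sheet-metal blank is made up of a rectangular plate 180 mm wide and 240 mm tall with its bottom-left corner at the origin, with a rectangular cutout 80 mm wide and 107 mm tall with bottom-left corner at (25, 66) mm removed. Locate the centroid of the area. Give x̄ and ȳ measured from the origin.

Part | A | x̄ᵢ | ȳᵢ | A·x̄ᵢ | A·ȳᵢ
plate | 43200.00 | 90.00 | 120.00 | 3888000.00 | 5184000.00
hole | -8560.00 | 65.00 | 119.50 | -556400.00 | -1022920.00
Σ | 34640.00 |  |  | 3331600.00 | 4161080.00
x̄ = 3331600.00 / 34640.00 = 96.18 mm
ȳ = 4161080.00 / 34640.00 = 120.12 mm

x̄ = 96.18 mm, ȳ = 120.12 mm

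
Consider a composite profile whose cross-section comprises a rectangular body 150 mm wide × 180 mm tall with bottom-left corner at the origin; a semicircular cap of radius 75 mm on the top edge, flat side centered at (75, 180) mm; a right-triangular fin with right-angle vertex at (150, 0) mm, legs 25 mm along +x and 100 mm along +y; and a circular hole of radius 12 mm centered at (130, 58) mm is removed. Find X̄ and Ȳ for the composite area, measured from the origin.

X̄ = 77.16 mm, Ȳ = 117.85 mm

rectangular body: A = 150 × 180 = 27000.00, centroid at (75.00, 90.00).
semicircular top: A = ½π·75² = 8835.73, centroid at (75.00, 211.83).
triangular fin: A = ½·25·100 = 1250.00, centroid at (158.33, 33.33).
hole: A = −π·12² = -452.39, centroid at (130.00, 58.00).
ΣA = 36633.34 mm²
ΣAX̄ = (27000.00)(75.00) + (8835.73)(75.00) + (1250.00)(158.33) + (-452.39)(130.00) = 2826785.75 mm³
ΣAȲ = (27000.00)(90.00) + (8835.73)(211.83) + (1250.00)(33.33) + (-452.39)(58.00) = 4317109.37 mm³
X̄ = 2826785.75 / 36633.34 = 77.16 mm
Ȳ = 4317109.37 / 36633.34 = 117.85 mm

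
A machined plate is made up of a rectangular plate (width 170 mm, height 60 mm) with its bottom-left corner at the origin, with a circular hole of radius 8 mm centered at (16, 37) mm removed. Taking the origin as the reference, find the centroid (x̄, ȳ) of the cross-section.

plate: A = 170 × 60 = 10200.00, centroid at (85.00, 30.00).
hole: A = −π·8² = -201.06, centroid at (16.00, 37.00).
ΣA = 9998.94 mm², ΣAx̄ = 863783.01 mm³, ΣAȳ = 298560.71 mm³.
x̄ = 863783.01/9998.94 = 86.39 mm; ȳ = 298560.71/9998.94 = 29.86 mm.

x̄ = 86.39 mm, ȳ = 29.86 mm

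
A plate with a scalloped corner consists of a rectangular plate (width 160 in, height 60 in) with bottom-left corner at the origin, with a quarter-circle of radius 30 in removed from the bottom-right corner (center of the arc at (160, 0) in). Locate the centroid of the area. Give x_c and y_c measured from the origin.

Part | A | x̄ᵢ | ȳᵢ | A·x̄ᵢ | A·ȳᵢ
plate | 9600.00 | 80.00 | 30.00 | 768000.00 | 288000.00
removed quarter-circle | -706.86 | 147.27 | 12.73 | -104097.34 | -9000.00
Σ | 8893.14 |  |  | 663902.66 | 279000.00
x_c = 663902.66 / 8893.14 = 74.65 in
y_c = 279000.00 / 8893.14 = 31.37 in

x_c = 74.65 in, y_c = 31.37 in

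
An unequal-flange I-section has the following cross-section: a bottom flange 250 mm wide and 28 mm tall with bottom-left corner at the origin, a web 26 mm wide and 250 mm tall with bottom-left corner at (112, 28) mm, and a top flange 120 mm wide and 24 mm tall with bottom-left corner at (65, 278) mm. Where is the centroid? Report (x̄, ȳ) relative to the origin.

bottom flange: A = 250 × 28 = 7000.00, centroid at (125.00, 14.00).
web: A = 26 × 250 = 6500.00, centroid at (125.00, 153.00).
top flange: A = 120 × 24 = 2880.00, centroid at (125.00, 290.00).
ΣA = 16380.00 mm², ΣAx̄ = 2047500.00 mm³, ΣAȳ = 1927700.00 mm³.
x̄ = 2047500.00/16380.00 = 125.00 mm; ȳ = 1927700.00/16380.00 = 117.69 mm.

x̄ = 125.00 mm, ȳ = 117.69 mm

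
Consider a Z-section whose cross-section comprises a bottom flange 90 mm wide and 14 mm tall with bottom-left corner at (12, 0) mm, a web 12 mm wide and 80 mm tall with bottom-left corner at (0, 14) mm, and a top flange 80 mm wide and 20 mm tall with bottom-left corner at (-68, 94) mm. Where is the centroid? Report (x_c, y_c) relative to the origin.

x_c = 8.58 mm, y_c = 59.44 mm

bottom flange: A = 90 × 14 = 1260.00, centroid at (57.00, 7.00).
web: A = 12 × 80 = 960.00, centroid at (6.00, 54.00).
top flange: A = 80 × 20 = 1600.00, centroid at (-28.00, 104.00).
ΣA = 3820.00 mm², ΣAx_c = 32780.00 mm³, ΣAy_c = 227060.00 mm³.
x_c = 32780.00/3820.00 = 8.58 mm; y_c = 227060.00/3820.00 = 59.44 mm.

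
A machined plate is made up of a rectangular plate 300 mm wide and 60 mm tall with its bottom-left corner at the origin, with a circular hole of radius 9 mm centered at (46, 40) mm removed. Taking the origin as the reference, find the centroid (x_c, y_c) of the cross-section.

plate: A = 300 × 60 = 18000.00, centroid at (150.00, 30.00).
hole: A = −π·9² = -254.47, centroid at (46.00, 40.00).
ΣA = 17745.53 mm², ΣAx_c = 2688294.43 mm³, ΣAy_c = 529821.24 mm³.
x_c = 2688294.43/17745.53 = 151.49 mm; y_c = 529821.24/17745.53 = 29.86 mm.

x_c = 151.49 mm, y_c = 29.86 mm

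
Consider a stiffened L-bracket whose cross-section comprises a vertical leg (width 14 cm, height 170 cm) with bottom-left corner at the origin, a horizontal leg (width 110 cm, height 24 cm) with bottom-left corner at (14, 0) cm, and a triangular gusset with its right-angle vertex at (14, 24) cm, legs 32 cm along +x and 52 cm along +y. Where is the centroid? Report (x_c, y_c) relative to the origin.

x_c = 37.48 cm, y_c = 45.86 cm

vertical leg: A = 14 × 170 = 2380.00, centroid at (7.00, 85.00).
horizontal leg: A = 110 × 24 = 2640.00, centroid at (69.00, 12.00).
gusset: A = ½·32·52 = 832.00, centroid at (24.67, 41.33).
ΣA = 5852.00 cm², ΣAx_c = 219342.67 cm³, ΣAy_c = 268369.33 cm³.
x_c = 219342.67/5852.00 = 37.48 cm; y_c = 268369.33/5852.00 = 45.86 cm.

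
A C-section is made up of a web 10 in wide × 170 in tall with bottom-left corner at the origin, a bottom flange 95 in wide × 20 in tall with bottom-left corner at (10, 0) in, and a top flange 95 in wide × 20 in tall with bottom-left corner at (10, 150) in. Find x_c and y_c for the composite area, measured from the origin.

web: A = 10 × 170 = 1700.00, centroid at (5.00, 85.00).
bottom flange: A = 95 × 20 = 1900.00, centroid at (57.50, 10.00).
top flange: A = 95 × 20 = 1900.00, centroid at (57.50, 160.00).
ΣA = 5500.00 in², ΣAx_c = 227000.00 in³, ΣAy_c = 467500.00 in³.
x_c = 227000.00/5500.00 = 41.27 in; y_c = 467500.00/5500.00 = 85.00 in.

x_c = 41.27 in, y_c = 85.00 in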